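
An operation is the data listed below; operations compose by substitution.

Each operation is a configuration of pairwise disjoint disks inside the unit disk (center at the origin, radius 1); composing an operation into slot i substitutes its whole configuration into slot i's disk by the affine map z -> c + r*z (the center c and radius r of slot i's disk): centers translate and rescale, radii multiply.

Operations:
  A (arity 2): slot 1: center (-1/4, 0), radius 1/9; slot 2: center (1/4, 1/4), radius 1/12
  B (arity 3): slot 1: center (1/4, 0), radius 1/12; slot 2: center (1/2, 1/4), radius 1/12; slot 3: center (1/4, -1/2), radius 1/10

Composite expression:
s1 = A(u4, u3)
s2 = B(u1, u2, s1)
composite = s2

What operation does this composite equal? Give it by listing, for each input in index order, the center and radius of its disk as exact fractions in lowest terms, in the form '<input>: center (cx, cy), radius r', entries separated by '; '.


u1: center (1/4, 0), radius 1/12; u2: center (1/2, 1/4), radius 1/12; u3: center (11/40, -19/40), radius 1/120; u4: center (9/40, -1/2), radius 1/90


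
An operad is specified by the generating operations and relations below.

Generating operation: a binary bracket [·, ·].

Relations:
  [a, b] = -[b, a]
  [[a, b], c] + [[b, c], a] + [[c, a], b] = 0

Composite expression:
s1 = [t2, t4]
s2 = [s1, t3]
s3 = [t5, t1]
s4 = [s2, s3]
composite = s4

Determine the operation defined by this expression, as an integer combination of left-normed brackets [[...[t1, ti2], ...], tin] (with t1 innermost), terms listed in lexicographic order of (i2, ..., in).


[[[[t1, t5], t2], t4], t3] - [[[[t1, t5], t3], t2], t4] + [[[[t1, t5], t3], t4], t2] - [[[[t1, t5], t4], t2], t3]


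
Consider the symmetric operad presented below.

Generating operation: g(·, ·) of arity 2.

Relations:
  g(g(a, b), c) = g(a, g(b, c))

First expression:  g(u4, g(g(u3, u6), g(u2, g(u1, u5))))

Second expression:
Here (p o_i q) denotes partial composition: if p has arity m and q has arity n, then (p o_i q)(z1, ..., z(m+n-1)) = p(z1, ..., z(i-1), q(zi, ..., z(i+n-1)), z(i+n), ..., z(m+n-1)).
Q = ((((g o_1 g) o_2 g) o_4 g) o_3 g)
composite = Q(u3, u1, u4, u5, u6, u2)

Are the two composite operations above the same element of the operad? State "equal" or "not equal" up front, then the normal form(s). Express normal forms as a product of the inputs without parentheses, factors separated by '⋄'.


not equal — first u4 ⋄ u3 ⋄ u6 ⋄ u2 ⋄ u1 ⋄ u5, second u3 ⋄ u1 ⋄ u4 ⋄ u5 ⋄ u6 ⋄ u2

The first expression reduces to u4 ⋄ u3 ⋄ u6 ⋄ u2 ⋄ u1 ⋄ u5
The second expression reduces to u3 ⋄ u1 ⋄ u4 ⋄ u5 ⋄ u6 ⋄ u2
The normal forms differ: not equal.


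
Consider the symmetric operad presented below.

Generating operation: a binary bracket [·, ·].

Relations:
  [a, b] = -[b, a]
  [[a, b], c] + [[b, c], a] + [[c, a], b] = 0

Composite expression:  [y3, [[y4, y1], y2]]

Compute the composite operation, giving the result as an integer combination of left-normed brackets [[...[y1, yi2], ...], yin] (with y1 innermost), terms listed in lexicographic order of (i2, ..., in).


Expand each bracket as ab - ba; the y1-initial words give the coefficients.
Composite bracket: [y3, [[y4, y1], y2]]
Each bracket splits as ab - ba, giving 8 signed words (2^3 = 8).
Words beginning with y1 determine it all:
  the word y1y4y2y3 carries sign +1 and contributes +[[[y1, y4], y2], y3]

[[[y1, y4], y2], y3]


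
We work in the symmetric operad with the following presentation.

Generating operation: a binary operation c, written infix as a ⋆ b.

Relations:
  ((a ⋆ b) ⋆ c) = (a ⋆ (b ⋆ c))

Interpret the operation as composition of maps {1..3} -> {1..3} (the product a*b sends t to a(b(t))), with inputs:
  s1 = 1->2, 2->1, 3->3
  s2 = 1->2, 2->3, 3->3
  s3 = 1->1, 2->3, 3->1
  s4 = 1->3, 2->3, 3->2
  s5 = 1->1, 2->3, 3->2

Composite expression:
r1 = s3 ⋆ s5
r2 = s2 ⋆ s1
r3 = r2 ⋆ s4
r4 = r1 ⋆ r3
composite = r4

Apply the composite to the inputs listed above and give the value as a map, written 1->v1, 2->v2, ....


1->3, 2->3, 3->1


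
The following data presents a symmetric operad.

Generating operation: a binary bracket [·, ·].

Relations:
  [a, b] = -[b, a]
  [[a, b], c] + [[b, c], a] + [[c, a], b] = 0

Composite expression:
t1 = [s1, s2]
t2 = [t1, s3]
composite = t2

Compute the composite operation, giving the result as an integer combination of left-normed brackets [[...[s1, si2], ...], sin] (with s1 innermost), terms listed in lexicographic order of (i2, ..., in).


In the tensor algebra, words opening s1 carry the s1-anchored form.
Composite bracket: [[s1, s2], s3]
Applying ab - ba throughout gives 4 signed words (2^2 = 4).
Keep just the words that open with s1:
  s1s2s3 (sign +1) contributes +[[s1, s2], s3]

[[s1, s2], s3]


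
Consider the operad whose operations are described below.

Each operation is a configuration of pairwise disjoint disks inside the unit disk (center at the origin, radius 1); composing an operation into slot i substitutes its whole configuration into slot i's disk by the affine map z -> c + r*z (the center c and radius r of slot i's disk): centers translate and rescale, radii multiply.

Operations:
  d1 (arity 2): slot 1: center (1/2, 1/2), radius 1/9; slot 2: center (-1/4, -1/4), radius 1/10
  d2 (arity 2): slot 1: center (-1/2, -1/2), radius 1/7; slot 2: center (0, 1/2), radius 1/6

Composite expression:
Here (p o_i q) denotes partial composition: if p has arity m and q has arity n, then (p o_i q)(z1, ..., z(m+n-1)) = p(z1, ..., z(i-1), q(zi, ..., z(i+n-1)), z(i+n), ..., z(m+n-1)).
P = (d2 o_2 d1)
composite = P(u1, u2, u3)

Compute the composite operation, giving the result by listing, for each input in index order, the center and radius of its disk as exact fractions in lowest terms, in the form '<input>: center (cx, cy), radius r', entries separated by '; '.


u1: center (-1/2, -1/2), radius 1/7; u2: center (1/12, 7/12), radius 1/54; u3: center (-1/24, 11/24), radius 1/60

Affine substitution under d2: radii multiply and u-centers shift.
input u1: composing its 1 substitution step yields center (-1/2, -1/2), radius 1/7
input u2: composing its 2 substitution steps yields center (1/12, 7/12), radius 1/54
input u3: composing its 2 substitution steps yields center (-1/24, 11/24), radius 1/60


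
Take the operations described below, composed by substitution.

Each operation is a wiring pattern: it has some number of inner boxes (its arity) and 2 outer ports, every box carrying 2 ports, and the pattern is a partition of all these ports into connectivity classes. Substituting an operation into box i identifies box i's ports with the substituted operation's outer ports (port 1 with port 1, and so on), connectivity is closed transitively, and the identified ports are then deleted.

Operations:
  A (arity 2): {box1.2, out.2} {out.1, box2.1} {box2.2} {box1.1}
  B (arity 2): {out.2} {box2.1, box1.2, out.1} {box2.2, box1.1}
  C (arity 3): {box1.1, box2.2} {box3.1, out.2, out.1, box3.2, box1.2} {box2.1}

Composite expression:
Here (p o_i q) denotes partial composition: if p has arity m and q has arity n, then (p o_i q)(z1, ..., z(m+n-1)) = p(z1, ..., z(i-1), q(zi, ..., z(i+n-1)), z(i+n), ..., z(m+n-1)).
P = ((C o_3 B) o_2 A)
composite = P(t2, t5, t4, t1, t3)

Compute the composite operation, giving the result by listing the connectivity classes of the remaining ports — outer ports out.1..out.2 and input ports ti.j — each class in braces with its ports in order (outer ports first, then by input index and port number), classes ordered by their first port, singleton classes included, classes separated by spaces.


{out.1, out.2, t1.2, t2.2, t3.1} {t1.1, t3.2} {t2.1, t5.2} {t4.1} {t4.2} {t5.1}

Two ports join when wires chain via C-identified ports.
stage A: inputs (t5, t4), connectivity {out.1, t4.1} {out.2, t5.2} {t4.2} {t5.1}, out.j its boundary
stage B: inputs (t1, t3), connectivity {out.1, t1.2, t3.1} {out.2} {t1.1, t3.2}, out.j its boundary
stage C: inputs (t2, t5, t4, t1, t3), connectivity {out.1, out.2, t1.2, t2.2, t3.1} {t1.1, t3.2} {t2.1, t5.2} {t4.1} {t4.2} {t5.1}, out.j its boundary


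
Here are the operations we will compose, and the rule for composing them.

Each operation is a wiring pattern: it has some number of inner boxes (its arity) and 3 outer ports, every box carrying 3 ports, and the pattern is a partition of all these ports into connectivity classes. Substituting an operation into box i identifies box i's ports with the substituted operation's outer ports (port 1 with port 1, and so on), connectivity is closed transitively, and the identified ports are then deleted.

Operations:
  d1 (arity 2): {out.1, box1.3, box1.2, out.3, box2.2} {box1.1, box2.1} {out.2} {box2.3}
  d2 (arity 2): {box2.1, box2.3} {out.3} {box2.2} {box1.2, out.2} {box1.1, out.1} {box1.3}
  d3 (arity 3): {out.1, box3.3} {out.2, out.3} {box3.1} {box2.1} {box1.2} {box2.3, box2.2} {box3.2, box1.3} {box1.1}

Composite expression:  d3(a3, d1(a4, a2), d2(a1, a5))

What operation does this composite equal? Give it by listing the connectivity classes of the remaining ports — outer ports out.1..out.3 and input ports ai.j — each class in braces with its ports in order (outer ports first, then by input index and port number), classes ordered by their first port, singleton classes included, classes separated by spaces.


{out.1} {out.2, out.3} {a1.1} {a1.2, a3.3} {a1.3} {a2.1, a4.1} {a2.2, a4.2, a4.3} {a2.3} {a3.1} {a3.2} {a5.1, a5.3} {a5.2}

Connectivity passes through glued d3-boundaries; trace each wire chain.
the subtree at d1 composes to {out.1, out.3, a2.2, a4.2, a4.3} {out.2} {a2.1, a4.1} {a2.3} on (a4, a2); out.j = own outer ports
the subtree at d2 composes to {out.1, a1.1} {out.2, a1.2} {out.3} {a1.3} {a5.1, a5.3} {a5.2} on (a1, a5); out.j = own outer ports
the subtree at d3 composes to {out.1} {out.2, out.3} {a1.1} {a1.2, a3.3} {a1.3} {a2.1, a4.1} {a2.2, a4.2, a4.3} {a2.3} {a3.1} {a3.2} {a5.1, a5.3} {a5.2} on (a3, a4, a2, a1, a5); out.j = own outer ports


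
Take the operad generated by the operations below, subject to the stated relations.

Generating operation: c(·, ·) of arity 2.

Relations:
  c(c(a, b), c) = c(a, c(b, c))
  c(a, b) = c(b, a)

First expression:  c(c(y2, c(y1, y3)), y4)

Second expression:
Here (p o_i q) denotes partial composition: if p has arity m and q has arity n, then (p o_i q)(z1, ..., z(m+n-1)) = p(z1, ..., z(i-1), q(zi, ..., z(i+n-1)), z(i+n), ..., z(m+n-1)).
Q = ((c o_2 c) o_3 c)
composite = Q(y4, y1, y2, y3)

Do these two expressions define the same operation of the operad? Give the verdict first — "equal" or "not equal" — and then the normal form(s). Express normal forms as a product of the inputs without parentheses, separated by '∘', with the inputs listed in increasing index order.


equal: each reduces to y1 ∘ y2 ∘ y3 ∘ y4

In normal form, the first expression is y1 ∘ y2 ∘ y3 ∘ y4
In normal form, the second expression is y1 ∘ y2 ∘ y3 ∘ y4
One common form — equal.


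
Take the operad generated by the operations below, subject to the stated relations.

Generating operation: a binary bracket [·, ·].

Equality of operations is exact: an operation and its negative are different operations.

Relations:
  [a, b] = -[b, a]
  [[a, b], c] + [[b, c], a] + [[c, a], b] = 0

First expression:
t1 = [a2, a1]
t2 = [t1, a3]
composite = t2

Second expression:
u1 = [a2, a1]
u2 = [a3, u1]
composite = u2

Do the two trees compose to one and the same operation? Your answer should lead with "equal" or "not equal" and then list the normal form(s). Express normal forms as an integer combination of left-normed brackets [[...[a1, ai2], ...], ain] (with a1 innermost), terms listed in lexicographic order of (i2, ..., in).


not equal — first -[[a1, a2], a3], second [[a1, a2], a3]


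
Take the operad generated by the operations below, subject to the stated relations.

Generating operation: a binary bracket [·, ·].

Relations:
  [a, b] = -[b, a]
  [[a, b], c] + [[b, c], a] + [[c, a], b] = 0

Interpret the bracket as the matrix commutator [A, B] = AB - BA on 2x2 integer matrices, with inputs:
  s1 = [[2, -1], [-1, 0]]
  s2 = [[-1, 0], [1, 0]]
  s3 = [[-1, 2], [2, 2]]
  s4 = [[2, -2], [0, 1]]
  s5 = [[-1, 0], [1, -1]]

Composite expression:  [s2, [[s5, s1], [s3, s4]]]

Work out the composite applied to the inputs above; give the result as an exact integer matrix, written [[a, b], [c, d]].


[[-8, -8], [-4, 8]]

[s5, s1] = [[1, 0], [2, -1]]
[s3, s4] = [[4, 4], [2, -4]]
[[s5, s1], [s3, s4]] = [[-8, 8], [12, 8]]
[s2, [[s5, s1], [s3, s4]]] = [[-8, -8], [-4, 8]]


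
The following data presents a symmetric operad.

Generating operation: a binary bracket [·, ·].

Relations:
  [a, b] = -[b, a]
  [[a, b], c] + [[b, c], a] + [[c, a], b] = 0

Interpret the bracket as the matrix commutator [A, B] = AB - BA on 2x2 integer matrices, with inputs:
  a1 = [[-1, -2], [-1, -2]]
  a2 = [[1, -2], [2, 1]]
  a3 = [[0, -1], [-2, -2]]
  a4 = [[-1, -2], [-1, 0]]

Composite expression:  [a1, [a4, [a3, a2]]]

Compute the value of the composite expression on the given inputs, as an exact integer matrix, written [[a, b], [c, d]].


[[-36, -4], [-16, 36]]

[a3, a2] = [[-6, -4], [-4, 6]]
[a4, [a3, a2]] = [[4, -20], [8, -4]]
[a1, [a4, [a3, a2]]] = [[-36, -4], [-16, 36]]


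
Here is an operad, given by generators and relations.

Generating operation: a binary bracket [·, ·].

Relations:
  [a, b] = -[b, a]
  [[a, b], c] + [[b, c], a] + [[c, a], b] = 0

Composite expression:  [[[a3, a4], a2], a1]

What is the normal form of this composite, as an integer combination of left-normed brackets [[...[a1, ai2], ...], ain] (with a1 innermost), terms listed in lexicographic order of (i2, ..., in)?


[[[a1, a2], a3], a4] - [[[a1, a2], a4], a3] - [[[a1, a3], a4], a2] + [[[a1, a4], a3], a2]


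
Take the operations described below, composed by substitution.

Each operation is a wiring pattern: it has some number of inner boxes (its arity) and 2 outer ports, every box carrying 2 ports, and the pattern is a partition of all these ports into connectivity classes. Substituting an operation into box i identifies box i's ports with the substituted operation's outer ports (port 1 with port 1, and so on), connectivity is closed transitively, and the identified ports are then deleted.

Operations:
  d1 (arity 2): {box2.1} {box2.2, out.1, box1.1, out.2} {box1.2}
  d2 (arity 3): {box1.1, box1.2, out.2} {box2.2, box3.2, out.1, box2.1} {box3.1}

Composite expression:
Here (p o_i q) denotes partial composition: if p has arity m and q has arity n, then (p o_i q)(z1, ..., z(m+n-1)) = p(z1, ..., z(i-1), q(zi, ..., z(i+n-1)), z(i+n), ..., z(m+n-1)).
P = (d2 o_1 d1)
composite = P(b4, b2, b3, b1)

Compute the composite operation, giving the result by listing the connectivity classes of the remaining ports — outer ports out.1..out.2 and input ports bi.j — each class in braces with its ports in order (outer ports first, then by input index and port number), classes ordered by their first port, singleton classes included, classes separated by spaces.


{out.1, b1.2, b3.1, b3.2} {out.2, b2.2, b4.1} {b1.1} {b2.1} {b4.2}

Substituting into d2 glues patterns; closure does the rest.
d1 over (b4, b2) gives {out.1, out.2, b2.2, b4.1} {b2.1} {b4.2}, out.j being that stage's outer ports
d2 over (b4, b2, b3, b1) gives {out.1, b1.2, b3.1, b3.2} {out.2, b2.2, b4.1} {b1.1} {b2.1} {b4.2}, out.j being that stage's outer ports


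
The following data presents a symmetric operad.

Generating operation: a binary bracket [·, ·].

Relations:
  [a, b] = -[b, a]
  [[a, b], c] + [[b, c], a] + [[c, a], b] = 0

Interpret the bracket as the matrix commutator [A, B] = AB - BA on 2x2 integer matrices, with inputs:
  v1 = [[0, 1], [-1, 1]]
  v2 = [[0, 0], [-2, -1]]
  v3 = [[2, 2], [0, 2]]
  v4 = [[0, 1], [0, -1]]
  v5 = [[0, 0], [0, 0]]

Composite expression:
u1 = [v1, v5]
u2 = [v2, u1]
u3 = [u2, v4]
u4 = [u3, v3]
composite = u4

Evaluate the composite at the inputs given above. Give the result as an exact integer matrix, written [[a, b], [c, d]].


[[0, 0], [0, 0]]


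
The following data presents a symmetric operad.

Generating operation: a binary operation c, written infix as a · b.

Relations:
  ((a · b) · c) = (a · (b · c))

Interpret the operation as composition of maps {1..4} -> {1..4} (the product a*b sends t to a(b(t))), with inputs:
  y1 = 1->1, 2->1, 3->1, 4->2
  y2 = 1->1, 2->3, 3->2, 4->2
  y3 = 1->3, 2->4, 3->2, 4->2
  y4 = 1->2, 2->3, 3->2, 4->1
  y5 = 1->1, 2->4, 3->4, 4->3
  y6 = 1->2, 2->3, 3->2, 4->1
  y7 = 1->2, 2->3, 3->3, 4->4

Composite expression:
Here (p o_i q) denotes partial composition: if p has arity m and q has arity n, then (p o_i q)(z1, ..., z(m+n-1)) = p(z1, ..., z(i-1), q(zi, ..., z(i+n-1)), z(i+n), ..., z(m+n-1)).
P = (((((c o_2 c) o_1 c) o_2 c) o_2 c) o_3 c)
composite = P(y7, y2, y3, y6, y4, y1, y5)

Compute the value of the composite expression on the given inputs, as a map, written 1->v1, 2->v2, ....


1->3, 2->3, 3->3, 4->3

(y3 · y6) = 1->4, 2->2, 3->4, 4->3
(y2 · (y3 · y6)) = 1->2, 2->3, 3->2, 4->2
((y2 · (y3 · y6)) · y4) = 1->3, 2->2, 3->3, 4->2
(y7 · ((y2 · (y3 · y6)) · y4)) = 1->3, 2->3, 3->3, 4->3
(y1 · y5) = 1->1, 2->2, 3->2, 4->1
((y7 · ((y2 · (y3 · y6)) · y4)) · (y1 · y5)) = 1->3, 2->3, 3->3, 4->3


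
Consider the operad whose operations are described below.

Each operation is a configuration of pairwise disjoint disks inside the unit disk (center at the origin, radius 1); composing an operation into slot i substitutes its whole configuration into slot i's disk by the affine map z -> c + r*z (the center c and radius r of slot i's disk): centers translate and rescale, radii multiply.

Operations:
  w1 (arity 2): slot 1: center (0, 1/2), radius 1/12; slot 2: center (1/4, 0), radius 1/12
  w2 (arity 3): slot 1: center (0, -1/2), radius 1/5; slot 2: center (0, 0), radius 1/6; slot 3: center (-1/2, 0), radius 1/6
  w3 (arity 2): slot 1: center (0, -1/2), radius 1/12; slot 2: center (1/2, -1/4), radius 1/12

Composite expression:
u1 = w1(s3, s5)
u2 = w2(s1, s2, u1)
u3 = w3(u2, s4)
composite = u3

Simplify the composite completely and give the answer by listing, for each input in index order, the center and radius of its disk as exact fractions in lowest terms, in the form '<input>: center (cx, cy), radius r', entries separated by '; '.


s1: center (0, -13/24), radius 1/60; s2: center (0, -1/2), radius 1/72; s3: center (-1/24, -71/144), radius 1/864; s4: center (1/2, -1/4), radius 1/12; s5: center (-11/288, -1/2), radius 1/864

Nesting under w3 composes maps z -> c + r*z down each s-path.
input s1: applying the 2 nested substitutions gives center (0, -13/24), radius 1/60
input s2: applying the 2 nested substitutions gives center (0, -1/2), radius 1/72
input s3: applying the 3 nested substitutions gives center (-1/24, -71/144), radius 1/864
input s5: applying the 3 nested substitutions gives center (-11/288, -1/2), radius 1/864
input s4: applying the 1 nested substitution gives center (1/2, -1/4), radius 1/12


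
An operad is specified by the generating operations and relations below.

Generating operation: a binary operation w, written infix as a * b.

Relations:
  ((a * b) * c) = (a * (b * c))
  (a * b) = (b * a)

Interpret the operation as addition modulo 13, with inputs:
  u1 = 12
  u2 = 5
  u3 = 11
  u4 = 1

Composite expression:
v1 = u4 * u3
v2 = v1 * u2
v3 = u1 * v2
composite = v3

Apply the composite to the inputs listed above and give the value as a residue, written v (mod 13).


3 (mod 13)

(u4 * u3) = 12
((u4 * u3) * u2) = 4
(u1 * ((u4 * u3) * u2)) = 3


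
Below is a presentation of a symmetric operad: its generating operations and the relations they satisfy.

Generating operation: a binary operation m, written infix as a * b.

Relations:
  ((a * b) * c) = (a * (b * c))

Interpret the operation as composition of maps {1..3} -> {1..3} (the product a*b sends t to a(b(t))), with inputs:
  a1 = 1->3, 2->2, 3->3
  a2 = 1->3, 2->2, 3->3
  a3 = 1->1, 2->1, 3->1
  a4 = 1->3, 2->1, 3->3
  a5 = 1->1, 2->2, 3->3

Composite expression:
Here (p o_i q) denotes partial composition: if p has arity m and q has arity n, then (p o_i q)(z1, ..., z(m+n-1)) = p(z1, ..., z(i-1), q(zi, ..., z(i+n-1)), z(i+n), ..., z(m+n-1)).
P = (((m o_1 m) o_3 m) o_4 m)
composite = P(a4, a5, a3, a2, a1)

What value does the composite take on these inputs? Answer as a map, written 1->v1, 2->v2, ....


1->3, 2->3, 3->3

(a4 * a5) = 1->3, 2->1, 3->3
(a2 * a1) = 1->3, 2->2, 3->3
(a3 * (a2 * a1)) = 1->1, 2->1, 3->1
((a4 * a5) * (a3 * (a2 * a1))) = 1->3, 2->3, 3->3


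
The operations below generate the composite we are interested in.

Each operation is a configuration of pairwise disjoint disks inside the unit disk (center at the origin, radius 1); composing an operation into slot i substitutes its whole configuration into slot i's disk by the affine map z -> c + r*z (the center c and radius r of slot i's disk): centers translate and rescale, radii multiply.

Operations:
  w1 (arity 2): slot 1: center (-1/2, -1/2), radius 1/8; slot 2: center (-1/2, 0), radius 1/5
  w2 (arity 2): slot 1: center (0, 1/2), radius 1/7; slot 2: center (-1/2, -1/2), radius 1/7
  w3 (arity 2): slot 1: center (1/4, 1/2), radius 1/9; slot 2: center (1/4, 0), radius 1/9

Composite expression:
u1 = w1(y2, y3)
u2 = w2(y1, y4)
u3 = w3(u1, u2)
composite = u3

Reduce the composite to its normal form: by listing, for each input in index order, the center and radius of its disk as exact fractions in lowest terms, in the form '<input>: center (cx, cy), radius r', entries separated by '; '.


y1: center (1/4, 1/18), radius 1/63; y2: center (7/36, 4/9), radius 1/72; y3: center (7/36, 1/2), radius 1/45; y4: center (7/36, -1/18), radius 1/63

Follow each y-input down from w3: c' goes to c + r*c', radius to r*r'.
for y2, the 2-step affine chain lands on center (7/36, 4/9), radius 1/72
for y3, the 2-step affine chain lands on center (7/36, 1/2), radius 1/45
for y1, the 2-step affine chain lands on center (1/4, 1/18), radius 1/63
for y4, the 2-step affine chain lands on center (7/36, -1/18), radius 1/63


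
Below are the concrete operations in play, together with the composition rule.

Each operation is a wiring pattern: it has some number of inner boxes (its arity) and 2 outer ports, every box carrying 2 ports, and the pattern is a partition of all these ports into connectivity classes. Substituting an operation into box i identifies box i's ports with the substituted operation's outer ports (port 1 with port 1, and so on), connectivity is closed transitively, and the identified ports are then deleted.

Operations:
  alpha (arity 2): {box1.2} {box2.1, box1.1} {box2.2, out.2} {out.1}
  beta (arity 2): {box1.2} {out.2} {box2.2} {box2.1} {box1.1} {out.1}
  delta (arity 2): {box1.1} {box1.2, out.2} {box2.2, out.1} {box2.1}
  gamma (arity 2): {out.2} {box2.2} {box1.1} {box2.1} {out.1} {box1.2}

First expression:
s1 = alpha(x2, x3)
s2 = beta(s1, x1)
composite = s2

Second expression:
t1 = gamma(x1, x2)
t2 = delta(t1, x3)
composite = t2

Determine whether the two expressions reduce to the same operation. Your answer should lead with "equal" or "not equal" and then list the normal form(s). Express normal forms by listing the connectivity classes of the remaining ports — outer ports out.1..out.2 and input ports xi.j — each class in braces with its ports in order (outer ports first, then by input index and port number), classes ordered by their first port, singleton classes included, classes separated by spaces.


The first expression, normalized: {out.1} {out.2} {x1.1} {x1.2} {x2.1, x3.1} {x2.2} {x3.2}
The second expression, normalized: {out.1, x3.2} {out.2} {x1.1} {x1.2} {x2.1} {x2.2} {x3.1}
Different reductions; not equal.

not equal; first: {out.1} {out.2} {x1.1} {x1.2} {x2.1, x3.1} {x2.2} {x3.2}; second: {out.1, x3.2} {out.2} {x1.1} {x1.2} {x2.1} {x2.2} {x3.1}


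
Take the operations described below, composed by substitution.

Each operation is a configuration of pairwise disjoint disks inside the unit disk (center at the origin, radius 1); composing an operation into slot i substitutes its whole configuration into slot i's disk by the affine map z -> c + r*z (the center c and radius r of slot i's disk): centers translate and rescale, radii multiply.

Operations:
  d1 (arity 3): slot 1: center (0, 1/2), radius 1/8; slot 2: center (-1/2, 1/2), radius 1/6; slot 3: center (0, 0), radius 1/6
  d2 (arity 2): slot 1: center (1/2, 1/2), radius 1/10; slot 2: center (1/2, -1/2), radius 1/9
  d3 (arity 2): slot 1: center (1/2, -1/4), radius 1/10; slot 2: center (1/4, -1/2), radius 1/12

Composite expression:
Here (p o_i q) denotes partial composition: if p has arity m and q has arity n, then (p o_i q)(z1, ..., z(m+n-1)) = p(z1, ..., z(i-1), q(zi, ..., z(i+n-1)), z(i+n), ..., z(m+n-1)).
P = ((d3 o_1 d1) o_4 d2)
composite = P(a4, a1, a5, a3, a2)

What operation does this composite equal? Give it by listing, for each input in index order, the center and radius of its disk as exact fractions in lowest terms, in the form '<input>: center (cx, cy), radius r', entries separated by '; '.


Nesting under d3 composes maps z -> c + r*z down each a-path.
a4: after 2 affine steps, its disk has center (1/2, -1/5), radius 1/80
a1: after 2 affine steps, its disk has center (9/20, -1/5), radius 1/60
a5: after 2 affine steps, its disk has center (1/2, -1/4), radius 1/60
a3: after 2 affine steps, its disk has center (7/24, -11/24), radius 1/120
a2: after 2 affine steps, its disk has center (7/24, -13/24), radius 1/108

a1: center (9/20, -1/5), radius 1/60; a2: center (7/24, -13/24), radius 1/108; a3: center (7/24, -11/24), radius 1/120; a4: center (1/2, -1/5), radius 1/80; a5: center (1/2, -1/4), radius 1/60


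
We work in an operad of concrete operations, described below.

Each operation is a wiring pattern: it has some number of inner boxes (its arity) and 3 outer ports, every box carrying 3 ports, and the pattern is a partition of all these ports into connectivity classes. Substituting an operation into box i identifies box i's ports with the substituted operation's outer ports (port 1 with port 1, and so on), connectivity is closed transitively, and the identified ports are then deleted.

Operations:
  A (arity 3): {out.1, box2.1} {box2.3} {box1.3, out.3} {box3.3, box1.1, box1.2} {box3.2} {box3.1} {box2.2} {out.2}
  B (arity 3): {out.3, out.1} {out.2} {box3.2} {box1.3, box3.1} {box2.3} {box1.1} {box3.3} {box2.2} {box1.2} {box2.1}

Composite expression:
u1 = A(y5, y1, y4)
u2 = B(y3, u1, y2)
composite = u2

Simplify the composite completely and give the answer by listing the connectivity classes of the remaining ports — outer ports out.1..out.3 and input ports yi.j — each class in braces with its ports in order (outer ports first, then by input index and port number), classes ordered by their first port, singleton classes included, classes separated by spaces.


{out.1, out.3} {out.2} {y1.1} {y1.2} {y1.3} {y2.1, y3.3} {y2.2} {y2.3} {y3.1} {y3.2} {y4.1} {y4.2} {y4.3, y5.1, y5.2} {y5.3}

Connectivity passes through glued B-boundaries; trace each wire chain.
A over (y5, y1, y4) gives {out.1, y1.1} {out.2} {out.3, y5.3} {y1.2} {y1.3} {y4.1} {y4.2} {y4.3, y5.1, y5.2}, out.j being that stage's outer ports
B over (y3, y5, y1, y4, y2) gives {out.1, out.3} {out.2} {y1.1} {y1.2} {y1.3} {y2.1, y3.3} {y2.2} {y2.3} {y3.1} {y3.2} {y4.1} {y4.2} {y4.3, y5.1, y5.2} {y5.3}, out.j being that stage's outer ports


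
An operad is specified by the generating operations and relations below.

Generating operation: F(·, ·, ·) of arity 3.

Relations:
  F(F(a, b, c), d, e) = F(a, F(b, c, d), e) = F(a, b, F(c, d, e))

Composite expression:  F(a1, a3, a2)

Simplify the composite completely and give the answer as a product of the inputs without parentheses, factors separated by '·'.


a1 · a3 · a2

Every regrouping of F is equal, so read the a-inputs in written order.
F(a1, a3, a2) reduces to a1 · a3 · a2


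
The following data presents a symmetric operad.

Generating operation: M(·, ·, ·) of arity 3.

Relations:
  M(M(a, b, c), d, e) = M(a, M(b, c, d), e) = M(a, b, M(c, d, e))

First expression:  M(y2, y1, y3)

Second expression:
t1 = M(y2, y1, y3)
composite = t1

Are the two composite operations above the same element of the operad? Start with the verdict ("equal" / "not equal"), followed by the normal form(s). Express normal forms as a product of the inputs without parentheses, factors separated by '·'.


equal — both sides give y2 · y1 · y3

The first expression reduces to y2 · y1 · y3
The second expression reduces to y2 · y1 · y3
The normal forms match — equal.


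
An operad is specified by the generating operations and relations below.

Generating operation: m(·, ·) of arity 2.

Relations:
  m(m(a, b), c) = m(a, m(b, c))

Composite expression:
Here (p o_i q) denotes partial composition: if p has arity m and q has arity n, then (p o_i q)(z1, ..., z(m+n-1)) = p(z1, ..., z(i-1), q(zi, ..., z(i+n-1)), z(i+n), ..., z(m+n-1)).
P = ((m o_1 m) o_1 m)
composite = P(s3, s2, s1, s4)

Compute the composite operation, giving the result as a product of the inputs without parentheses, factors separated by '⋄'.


s3 ⋄ s2 ⋄ s1 ⋄ s4

Key point: m is associative — brackets drop, the s-order remains.
m(s3, s2) flattens to s3 ⋄ s2
m(m(s3, s2), s1) flattens to s3 ⋄ s2 ⋄ s1
m(m(m(s3, s2), s1), s4) flattens to s3 ⋄ s2 ⋄ s1 ⋄ s4


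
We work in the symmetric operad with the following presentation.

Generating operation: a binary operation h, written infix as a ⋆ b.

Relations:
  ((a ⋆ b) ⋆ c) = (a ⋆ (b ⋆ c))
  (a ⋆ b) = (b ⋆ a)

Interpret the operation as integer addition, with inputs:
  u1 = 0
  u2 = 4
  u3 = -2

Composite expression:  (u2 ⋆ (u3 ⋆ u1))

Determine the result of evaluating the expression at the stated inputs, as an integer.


2


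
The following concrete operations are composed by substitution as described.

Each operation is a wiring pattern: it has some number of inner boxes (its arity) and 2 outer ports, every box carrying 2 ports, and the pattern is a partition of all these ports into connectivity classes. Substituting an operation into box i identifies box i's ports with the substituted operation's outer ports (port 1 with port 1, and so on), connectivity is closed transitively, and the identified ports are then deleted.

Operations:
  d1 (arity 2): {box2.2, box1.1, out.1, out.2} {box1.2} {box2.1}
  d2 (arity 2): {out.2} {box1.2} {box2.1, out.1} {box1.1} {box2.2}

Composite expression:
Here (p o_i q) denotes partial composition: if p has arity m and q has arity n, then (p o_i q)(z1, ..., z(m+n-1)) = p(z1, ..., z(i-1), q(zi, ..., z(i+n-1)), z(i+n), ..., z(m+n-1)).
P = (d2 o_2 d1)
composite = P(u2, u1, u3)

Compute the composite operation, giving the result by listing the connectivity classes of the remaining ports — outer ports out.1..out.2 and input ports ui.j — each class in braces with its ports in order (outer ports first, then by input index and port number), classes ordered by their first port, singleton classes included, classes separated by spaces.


{out.1, u1.1, u3.2} {out.2} {u1.2} {u2.1} {u2.2} {u3.1}

Connectivity passes through glued d2-boundaries; trace each wire chain.
after d1, the pattern on (u1, u3) reads {out.1, out.2, u1.1, u3.2} {u1.2} {u3.1} (out.j = its outer ports)
after d2, the pattern on (u2, u1, u3) reads {out.1, u1.1, u3.2} {out.2} {u1.2} {u2.1} {u2.2} {u3.1} (out.j = its outer ports)


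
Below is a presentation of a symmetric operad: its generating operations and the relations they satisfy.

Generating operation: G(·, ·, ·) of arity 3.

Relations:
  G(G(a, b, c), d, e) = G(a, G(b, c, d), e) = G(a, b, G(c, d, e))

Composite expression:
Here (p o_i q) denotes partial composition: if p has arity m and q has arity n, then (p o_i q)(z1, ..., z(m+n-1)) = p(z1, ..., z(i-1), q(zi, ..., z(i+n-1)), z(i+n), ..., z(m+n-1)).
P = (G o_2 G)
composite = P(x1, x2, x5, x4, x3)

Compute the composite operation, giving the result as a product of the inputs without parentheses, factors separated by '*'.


x1 * x2 * x5 * x4 * x3

Associativity of G dissolves the nesting; only the x-input order survives.
G(x2, x5, x4) unparenthesizes to x2 * x5 * x4
G(x1, G(x2, x5, x4), x3) unparenthesizes to x1 * x2 * x5 * x4 * x3


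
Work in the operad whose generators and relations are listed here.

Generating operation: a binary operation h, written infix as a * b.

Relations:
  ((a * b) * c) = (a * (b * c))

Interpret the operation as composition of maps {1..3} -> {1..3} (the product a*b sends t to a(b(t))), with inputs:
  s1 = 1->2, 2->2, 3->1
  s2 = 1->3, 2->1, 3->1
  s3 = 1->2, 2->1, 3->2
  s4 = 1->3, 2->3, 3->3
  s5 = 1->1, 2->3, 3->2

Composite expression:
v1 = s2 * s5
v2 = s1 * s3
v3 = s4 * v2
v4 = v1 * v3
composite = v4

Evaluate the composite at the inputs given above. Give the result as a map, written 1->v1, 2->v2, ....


1->1, 2->1, 3->1

(s2 * s5) = 1->3, 2->1, 3->1
(s1 * s3) = 1->2, 2->2, 3->2
(s4 * (s1 * s3)) = 1->3, 2->3, 3->3
((s2 * s5) * (s4 * (s1 * s3))) = 1->1, 2->1, 3->1


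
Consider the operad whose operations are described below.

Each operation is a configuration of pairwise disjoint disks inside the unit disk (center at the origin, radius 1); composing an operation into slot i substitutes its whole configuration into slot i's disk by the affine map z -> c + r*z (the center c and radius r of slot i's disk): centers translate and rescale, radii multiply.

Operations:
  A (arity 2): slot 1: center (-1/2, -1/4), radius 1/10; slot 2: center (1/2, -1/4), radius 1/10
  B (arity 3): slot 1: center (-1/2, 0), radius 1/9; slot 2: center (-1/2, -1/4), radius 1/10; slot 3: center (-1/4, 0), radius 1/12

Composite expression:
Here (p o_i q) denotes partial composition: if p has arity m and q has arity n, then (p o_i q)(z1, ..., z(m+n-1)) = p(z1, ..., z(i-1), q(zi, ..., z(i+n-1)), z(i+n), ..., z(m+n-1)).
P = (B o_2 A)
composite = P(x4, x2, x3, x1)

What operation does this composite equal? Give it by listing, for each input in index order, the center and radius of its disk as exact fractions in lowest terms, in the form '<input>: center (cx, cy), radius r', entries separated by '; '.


x1: center (-1/4, 0), radius 1/12; x2: center (-11/20, -11/40), radius 1/100; x3: center (-9/20, -11/40), radius 1/100; x4: center (-1/2, 0), radius 1/9

Below B, radii multiply path by path; the x-disk centers shift.
for x4, the 1-step affine chain lands on center (-1/2, 0), radius 1/9
for x2, the 2-step affine chain lands on center (-11/20, -11/40), radius 1/100
for x3, the 2-step affine chain lands on center (-9/20, -11/40), radius 1/100
for x1, the 1-step affine chain lands on center (-1/4, 0), radius 1/12


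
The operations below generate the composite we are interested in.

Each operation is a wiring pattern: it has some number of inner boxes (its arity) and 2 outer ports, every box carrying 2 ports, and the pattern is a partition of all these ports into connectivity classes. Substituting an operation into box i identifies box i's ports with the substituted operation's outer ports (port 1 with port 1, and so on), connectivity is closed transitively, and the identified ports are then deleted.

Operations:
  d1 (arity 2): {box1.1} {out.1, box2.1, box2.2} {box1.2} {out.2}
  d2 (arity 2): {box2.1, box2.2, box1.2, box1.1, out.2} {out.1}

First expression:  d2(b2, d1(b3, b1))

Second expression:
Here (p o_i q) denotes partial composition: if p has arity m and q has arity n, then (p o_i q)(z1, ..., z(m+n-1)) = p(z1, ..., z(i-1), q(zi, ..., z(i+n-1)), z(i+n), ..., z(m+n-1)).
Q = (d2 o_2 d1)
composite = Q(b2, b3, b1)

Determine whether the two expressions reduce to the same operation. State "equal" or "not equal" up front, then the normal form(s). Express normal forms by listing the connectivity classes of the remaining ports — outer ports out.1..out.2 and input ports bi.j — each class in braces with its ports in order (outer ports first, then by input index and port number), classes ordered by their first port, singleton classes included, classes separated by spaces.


The first expression, normalized: {out.1} {out.2, b1.1, b1.2, b2.1, b2.2} {b3.1} {b3.2}
The second expression, normalized: {out.1} {out.2, b1.1, b1.2, b2.1, b2.2} {b3.1} {b3.2}
Identical normal forms: equal.

equal: each reduces to {out.1} {out.2, b1.1, b1.2, b2.1, b2.2} {b3.1} {b3.2}


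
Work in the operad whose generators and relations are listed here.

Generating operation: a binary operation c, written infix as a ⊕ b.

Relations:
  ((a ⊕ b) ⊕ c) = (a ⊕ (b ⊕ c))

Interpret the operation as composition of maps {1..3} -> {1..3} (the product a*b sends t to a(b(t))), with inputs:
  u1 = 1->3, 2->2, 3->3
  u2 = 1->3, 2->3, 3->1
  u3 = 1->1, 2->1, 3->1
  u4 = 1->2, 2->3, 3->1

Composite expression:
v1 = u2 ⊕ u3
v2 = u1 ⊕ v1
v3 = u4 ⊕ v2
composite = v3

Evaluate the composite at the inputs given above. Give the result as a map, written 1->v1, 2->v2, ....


1->1, 2->1, 3->1

(u2 ⊕ u3) = 1->3, 2->3, 3->3
(u1 ⊕ (u2 ⊕ u3)) = 1->3, 2->3, 3->3
(u4 ⊕ (u1 ⊕ (u2 ⊕ u3))) = 1->1, 2->1, 3->1


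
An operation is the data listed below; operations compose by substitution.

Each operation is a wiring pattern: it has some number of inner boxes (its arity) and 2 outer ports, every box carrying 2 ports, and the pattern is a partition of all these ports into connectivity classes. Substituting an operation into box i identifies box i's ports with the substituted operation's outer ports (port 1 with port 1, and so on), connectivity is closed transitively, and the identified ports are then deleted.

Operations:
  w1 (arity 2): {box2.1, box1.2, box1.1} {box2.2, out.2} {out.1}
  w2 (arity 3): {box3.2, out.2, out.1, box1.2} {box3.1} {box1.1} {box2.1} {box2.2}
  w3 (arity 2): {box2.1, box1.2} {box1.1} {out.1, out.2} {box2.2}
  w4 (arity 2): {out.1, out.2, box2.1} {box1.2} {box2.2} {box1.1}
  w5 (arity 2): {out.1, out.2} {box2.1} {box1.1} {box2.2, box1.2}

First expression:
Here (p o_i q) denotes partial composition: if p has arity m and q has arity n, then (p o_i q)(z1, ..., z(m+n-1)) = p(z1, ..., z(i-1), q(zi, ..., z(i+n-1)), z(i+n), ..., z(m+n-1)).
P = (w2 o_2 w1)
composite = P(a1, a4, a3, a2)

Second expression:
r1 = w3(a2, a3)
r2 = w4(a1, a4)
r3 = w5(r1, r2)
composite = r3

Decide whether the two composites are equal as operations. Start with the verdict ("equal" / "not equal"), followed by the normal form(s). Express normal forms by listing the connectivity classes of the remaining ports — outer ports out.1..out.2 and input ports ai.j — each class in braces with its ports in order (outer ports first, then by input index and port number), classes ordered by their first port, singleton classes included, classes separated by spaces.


not equal; the first gives {out.1, out.2, a1.2, a2.2} {a1.1} {a2.1} {a3.1, a4.1, a4.2} {a3.2} and the second {out.1, out.2} {a1.1} {a1.2} {a2.1} {a2.2, a3.1} {a3.2} {a4.1} {a4.2}

Normal form of the first expression: {out.1, out.2, a1.2, a2.2} {a1.1} {a2.1} {a3.1, a4.1, a4.2} {a3.2}
Normal form of the second expression: {out.1, out.2} {a1.1} {a1.2} {a2.1} {a2.2, a3.1} {a3.2} {a4.1} {a4.2}
Distinct normal forms: not equal.


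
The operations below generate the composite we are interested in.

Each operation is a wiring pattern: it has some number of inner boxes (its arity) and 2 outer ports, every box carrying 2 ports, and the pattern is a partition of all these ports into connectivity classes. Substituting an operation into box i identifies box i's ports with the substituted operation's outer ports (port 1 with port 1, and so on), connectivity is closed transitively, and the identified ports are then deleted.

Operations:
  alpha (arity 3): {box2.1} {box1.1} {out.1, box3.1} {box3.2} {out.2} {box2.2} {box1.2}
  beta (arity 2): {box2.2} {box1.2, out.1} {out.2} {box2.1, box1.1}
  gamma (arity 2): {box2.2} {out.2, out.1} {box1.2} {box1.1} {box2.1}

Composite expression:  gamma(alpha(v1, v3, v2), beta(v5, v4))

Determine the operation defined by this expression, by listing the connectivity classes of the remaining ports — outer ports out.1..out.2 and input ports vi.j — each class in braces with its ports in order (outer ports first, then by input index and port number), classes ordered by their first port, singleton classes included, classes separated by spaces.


{out.1, out.2} {v1.1} {v1.2} {v2.1} {v2.2} {v3.1} {v3.2} {v4.1, v5.1} {v4.2} {v5.2}

Treat the ports identified at gamma as solder joints: merge, then drop.
the subtree at alpha composes to {out.1, v2.1} {out.2} {v1.1} {v1.2} {v2.2} {v3.1} {v3.2} on (v1, v3, v2); out.j = own outer ports
the subtree at beta composes to {out.1, v5.2} {out.2} {v4.1, v5.1} {v4.2} on (v5, v4); out.j = own outer ports
the subtree at gamma composes to {out.1, out.2} {v1.1} {v1.2} {v2.1} {v2.2} {v3.1} {v3.2} {v4.1, v5.1} {v4.2} {v5.2} on (v1, v3, v2, v5, v4); out.j = own outer ports
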